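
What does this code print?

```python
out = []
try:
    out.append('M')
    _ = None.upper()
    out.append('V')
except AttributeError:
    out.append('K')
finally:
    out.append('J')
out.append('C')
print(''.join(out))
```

Execution trace: 'M' (try body) → 'K' (except AttributeError) → 'J' (finally) → 'C' (after the try/except). Output: MKJC

Answer: MKJC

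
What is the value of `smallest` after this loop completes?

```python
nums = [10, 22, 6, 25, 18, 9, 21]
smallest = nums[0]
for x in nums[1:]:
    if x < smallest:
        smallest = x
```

Minimum of [10, 22, 6, 25, 18, 9, 21]
`smallest` takes the values: 10 → 6

Answer: 6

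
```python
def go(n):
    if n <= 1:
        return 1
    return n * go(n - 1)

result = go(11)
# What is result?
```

go(11) = 11 * 10 * 9 * 8 * 7 * 6 * 5 * 4 * 3 * 2 * 1 = 39916800

Answer: 39916800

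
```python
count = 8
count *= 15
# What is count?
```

Trace:
`count = 8` → count = 8
`count *= 15` → count = 120
So count = 120

Answer: 120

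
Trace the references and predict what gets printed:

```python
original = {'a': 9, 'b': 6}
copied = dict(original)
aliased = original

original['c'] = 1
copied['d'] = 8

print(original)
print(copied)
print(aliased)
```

Key concept: dict() creates copy, assignment creates alias.
Step by step:
`original = {'a': 9, 'b': 6}` → original = {'a': 9, 'b': 6}
`copied = dict(original)` → copied = {'a': 9, 'b': 6}
`aliased = original` → aliased = {'a': 9, 'b': 6} (same object as original)
`original['c'] = 1` → original = {'a': 9, 'b': 6, 'c': 1} (same object as aliased); aliased = {'a': 9, 'b': 6, 'c': 1} (same object as original)
`copied['d'] = 8` → copied = {'a': 9, 'b': 6, 'd': 8}
`print(original)` → prints {'a': 9, 'b': 6, 'c': 1}
`print(copied)` → prints {'a': 9, 'b': 6, 'd': 8}
`print(aliased)` → prints {'a': 9, 'b': 6, 'c': 1}

Answer:
{'a': 9, 'b': 6, 'c': 1}
{'a': 9, 'b': 6, 'd': 8}
{'a': 9, 'b': 6, 'c': 1}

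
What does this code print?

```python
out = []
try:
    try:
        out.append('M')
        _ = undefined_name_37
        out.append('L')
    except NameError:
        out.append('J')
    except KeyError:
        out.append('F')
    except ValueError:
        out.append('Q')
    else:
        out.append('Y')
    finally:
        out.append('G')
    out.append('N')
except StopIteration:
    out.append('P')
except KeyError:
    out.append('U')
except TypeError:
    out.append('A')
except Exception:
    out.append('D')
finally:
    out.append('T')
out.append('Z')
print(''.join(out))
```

Execution trace: 'M' (inner try body) → 'J' (inner except NameError) → 'G' (inner finally) → 'N' (try body, no exception) → 'T' (finally) → 'Z' (after the try/except). Output: MJGNTZ

Answer: MJGNTZ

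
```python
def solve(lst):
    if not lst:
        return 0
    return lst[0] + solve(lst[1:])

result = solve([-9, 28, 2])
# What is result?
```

(-9) + 28 + 2 + 0 = 21

Answer: 21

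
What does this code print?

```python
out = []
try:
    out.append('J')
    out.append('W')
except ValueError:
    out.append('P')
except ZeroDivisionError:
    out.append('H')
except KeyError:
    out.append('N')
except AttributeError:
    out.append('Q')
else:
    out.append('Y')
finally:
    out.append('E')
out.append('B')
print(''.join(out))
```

Execution trace: 'J' (try body) → 'W' (try body, no exception) → 'Y' (else) → 'E' (finally) → 'B' (after the try/except). Output: JWYEB

Answer: JWYEB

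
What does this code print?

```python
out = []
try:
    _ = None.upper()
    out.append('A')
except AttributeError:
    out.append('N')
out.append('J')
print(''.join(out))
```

Execution trace: 'N' (except AttributeError) → 'J' (after the try/except). Output: NJ

Answer: NJ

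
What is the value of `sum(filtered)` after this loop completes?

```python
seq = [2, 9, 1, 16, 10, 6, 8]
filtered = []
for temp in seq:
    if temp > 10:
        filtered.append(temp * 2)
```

Sum of doubled values > 10
`filtered` takes the values: [] → [32]
So `sum(filtered)` = 32

Answer: 32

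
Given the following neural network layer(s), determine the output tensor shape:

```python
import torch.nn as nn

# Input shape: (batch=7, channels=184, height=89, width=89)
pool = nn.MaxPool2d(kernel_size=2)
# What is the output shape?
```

Input: (7, 184, 89, 89) -> Output: (7, 184, 44, 44)

Answer: (7, 184, 44, 44)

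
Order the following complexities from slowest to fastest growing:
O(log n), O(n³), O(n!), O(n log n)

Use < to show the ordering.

Ordered by growth rate: O(log n) < O(n log n) < O(n³) < O(n!)

Answer: O(log n) < O(n log n) < O(n³) < O(n!)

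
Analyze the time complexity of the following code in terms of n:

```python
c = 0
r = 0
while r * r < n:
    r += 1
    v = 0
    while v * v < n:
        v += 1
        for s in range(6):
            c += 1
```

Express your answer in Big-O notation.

Each loop level contributes: √n × √n × 1. Multiplying the contributions gives O(n).

Answer: O(n)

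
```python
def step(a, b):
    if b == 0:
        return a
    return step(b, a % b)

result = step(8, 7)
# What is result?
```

step(8, 7) -> step(7, 1) -> step(1, 0) -> 1

Answer: 1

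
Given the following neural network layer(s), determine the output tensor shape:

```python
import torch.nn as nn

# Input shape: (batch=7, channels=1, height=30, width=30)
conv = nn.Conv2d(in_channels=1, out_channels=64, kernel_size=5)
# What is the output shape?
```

Input: (7, 1, 30, 30) -> Output: (7, 64, 26, 26)

Answer: (7, 64, 26, 26)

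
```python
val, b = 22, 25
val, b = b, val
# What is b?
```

Trace:
`val, b = 22, 25` → val = 22; b = 25
`val, b = b, val` → val = 25; b = 22
So b = 22

Answer: 22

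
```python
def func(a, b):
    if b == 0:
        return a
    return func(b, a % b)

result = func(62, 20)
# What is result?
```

func(62, 20) -> func(20, 2) -> func(2, 0) -> 2

Answer: 2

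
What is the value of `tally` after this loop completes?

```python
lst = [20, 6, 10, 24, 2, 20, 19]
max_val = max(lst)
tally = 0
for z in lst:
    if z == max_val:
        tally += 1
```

Count of max value 24 in [20, 6, 10, 24, 2, 20, 19]
`tally` takes the values: 0 → 1

Answer: 1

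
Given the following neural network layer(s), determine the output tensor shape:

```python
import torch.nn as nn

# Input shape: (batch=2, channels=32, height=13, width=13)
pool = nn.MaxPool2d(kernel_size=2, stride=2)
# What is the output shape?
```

Input: (2, 32, 13, 13) -> Output: (2, 32, 6, 6)

Answer: (2, 32, 6, 6)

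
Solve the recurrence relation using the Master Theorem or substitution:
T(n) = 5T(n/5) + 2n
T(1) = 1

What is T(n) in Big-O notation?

By Master Theorem: a=5, b=5, f(n)=2n. Since log_5(5) = 1 and f(n) = Θ(n^1), Case 2 applies. T(n) = O(n log n).

Answer: O(n log n)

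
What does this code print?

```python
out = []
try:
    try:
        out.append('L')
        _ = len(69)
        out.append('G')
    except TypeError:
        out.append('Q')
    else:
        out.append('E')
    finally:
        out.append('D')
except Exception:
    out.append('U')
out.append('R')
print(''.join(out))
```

Execution trace: 'L' (inner try body) → 'Q' (inner except TypeError) → 'D' (inner finally) → 'R' (after the try/except). Output: LQDR

Answer: LQDR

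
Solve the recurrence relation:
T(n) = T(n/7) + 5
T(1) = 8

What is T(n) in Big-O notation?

Each step divides n by 7 and adds 5. After log_7(n) steps we reach T(1)=8. So T(n) = 5·log_7(n) + 8 = O(log n).

Answer: O(log n)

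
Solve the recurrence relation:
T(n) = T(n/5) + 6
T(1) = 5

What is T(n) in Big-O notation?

Each step divides n by 5 and adds 6. After log_5(n) steps we reach T(1)=5. So T(n) = 6·log_5(n) + 5 = O(log n).

Answer: O(log n)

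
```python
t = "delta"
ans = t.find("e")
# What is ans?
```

Trace:
`t = "delta"` → t = 'delta'
`ans = t.find("e")` → ans = 1
So ans = 1

Answer: 1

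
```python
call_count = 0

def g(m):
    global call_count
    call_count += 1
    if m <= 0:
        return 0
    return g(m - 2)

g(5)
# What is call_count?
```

Linear recursion stepping by 2: 4 calls from m=5 down to ≤0.

Answer: 4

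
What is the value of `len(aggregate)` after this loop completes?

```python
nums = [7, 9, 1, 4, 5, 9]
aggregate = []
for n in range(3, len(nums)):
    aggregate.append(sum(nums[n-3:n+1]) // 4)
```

Number of 4-element averages
`aggregate` takes the values: [] → [5] → [5, 4] → [5, 4, 4]
So `len(aggregate)` = 3

Answer: 3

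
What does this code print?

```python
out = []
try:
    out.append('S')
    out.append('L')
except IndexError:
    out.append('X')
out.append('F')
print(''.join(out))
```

Execution trace: 'S' (try body) → 'L' (try body, no exception) → 'F' (after the try/except). Output: SLF

Answer: SLF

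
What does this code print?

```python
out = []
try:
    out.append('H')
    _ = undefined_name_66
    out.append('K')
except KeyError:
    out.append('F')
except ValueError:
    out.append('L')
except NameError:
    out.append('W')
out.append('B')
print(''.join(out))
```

Execution trace: 'H' (try body) → 'W' (except NameError) → 'B' (after the try/except). Output: HWB

Answer: HWB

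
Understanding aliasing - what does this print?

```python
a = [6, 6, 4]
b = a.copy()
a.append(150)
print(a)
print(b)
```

Key concept: list.copy() creates independent copy.
Step by step:
`a = [6, 6, 4]` → a = [6, 6, 4]
`b = a.copy()` → b = [6, 6, 4]
`a.append(150)` → a = [6, 6, 4, 150]
`print(a)` → prints [6, 6, 4, 150]
`print(b)` → prints [6, 6, 4]

Answer:
[6, 6, 4, 150]
[6, 6, 4]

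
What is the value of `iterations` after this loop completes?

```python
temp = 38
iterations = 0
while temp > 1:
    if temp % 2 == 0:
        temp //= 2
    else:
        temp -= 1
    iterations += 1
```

Steps to reduce 38 to 1
`iterations` takes the values: 0 → 1 → 2 → 3 → 4 → 5 → 6 → 7

Answer: 7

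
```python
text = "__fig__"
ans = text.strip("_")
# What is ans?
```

Trace:
`text = "__fig__"` → text = '__fig__'
`ans = text.strip("_")` → ans = 'fig'
So ans = 'fig'

Answer: 'fig'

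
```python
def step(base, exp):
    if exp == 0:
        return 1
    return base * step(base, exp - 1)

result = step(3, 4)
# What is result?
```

step(3, 4) = 3 * 3 * 3 * 3 = 81

Answer: 81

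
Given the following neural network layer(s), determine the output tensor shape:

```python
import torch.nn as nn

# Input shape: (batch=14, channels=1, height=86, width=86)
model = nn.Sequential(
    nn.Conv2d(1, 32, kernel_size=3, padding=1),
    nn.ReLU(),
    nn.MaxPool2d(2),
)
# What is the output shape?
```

Input: (14, 1, 86, 86) -> after Conv2d: (14, 32, 86, 86) -> after ReLU: (14, 32, 86, 86) -> Output: (14, 32, 43, 43)

Answer: (14, 32, 43, 43)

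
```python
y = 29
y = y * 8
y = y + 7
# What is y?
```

Trace:
`y = 29` → y = 29
`y = y * 8` → y = 232
`y = y + 7` → y = 239
So y = 239

Answer: 239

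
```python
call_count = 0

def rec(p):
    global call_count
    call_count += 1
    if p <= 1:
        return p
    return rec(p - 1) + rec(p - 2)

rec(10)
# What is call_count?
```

Calls(p) = 1 + Calls(p-1) + Calls(p-2); Calls(0)=Calls(1)=1. For p=10 this gives 177.

Answer: 177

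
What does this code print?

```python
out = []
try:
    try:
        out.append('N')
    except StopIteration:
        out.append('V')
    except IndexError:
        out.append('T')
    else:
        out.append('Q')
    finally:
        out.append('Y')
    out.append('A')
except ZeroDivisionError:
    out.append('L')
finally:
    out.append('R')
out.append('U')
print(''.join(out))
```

Execution trace: 'N' (inner try body, no exception) → 'Q' (inner else) → 'Y' (inner finally) → 'A' (try body, no exception) → 'R' (finally) → 'U' (after the try/except). Output: NQYARU

Answer: NQYARU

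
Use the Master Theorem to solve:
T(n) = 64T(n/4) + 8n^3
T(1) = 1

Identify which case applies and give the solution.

a=64, b=4, f(n)=8n^3. log_4(64) = 3. Since c=3 = 3, Case 2 applies: T(n) = Θ(n^log_b(a) · log n) = O(n^3 log n).

Answer: O(n^3 log n) - Case 2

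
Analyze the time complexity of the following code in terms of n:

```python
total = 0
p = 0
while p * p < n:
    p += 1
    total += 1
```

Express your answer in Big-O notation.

Each loop level contributes: √n. Multiplying the contributions gives O(√n).

Answer: O(√n)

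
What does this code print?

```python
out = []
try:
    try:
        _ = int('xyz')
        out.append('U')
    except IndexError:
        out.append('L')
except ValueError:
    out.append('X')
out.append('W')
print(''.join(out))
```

Execution trace: 'X' (outer except ValueError) → 'W' (after the try/except). Output: XW

Answer: XW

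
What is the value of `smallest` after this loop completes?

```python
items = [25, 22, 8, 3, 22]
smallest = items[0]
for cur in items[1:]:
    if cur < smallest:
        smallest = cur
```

Minimum of [25, 22, 8, 3, 22]
`smallest` takes the values: 25 → 22 → 8 → 3

Answer: 3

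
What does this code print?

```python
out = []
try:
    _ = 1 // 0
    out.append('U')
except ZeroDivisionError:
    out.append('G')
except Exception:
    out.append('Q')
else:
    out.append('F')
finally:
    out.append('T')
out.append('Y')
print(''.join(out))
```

Execution trace: 'G' (except ZeroDivisionError) → 'T' (finally) → 'Y' (after the try/except). Output: GTY

Answer: GTY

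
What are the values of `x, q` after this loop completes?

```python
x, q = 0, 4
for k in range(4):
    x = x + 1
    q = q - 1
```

x goes 0→4, q goes 4→0
`x, q` takes the values: (0, 4) → (1, 4) → (1, 3) → (2, 3) → (2, 2) → (3, 2) → (3, 1) → (4, 1) → (4, 0)

Answer: 4, 0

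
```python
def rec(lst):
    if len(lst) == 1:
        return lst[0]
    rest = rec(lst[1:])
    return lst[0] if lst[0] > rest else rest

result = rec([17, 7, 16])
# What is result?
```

Recursive max over [17, 7, 16] = 17

Answer: 17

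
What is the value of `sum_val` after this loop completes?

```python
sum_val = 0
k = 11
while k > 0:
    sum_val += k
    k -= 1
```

Sum 11 down to 1
`sum_val` takes the values: 0 → 11 → 21 → 30 → 38 → 45 → 51 → 56 → 60 → 63 → 65 → 66

Answer: 66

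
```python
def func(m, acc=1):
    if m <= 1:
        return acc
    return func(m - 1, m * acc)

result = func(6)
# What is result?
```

Accumulator trace (n, acc): (6, 1) -> (5, 6) -> (4, 30) -> (3, 120) -> (2, 360) -> (1, 720) -> return 720

Answer: 720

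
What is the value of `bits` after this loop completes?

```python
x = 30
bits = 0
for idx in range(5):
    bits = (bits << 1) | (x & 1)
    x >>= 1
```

Reverse lowest 5 bits of 30
`bits` takes the values: 0 → 1 → 3 → 7 → 15

Answer: 15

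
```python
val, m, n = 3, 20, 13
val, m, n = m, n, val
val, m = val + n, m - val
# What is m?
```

Trace:
`val, m, n = 3, 20, 13` → val = 3; m = 20; n = 13
`val, m, n = m, n, val` → val = 20; m = 13; n = 3
`val, m = val + n, m - val` → val = 23; m = -7
So m = -7

Answer: -7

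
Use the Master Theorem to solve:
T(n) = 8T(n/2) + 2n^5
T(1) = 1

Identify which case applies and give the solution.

a=8, b=2, f(n)=2n^5. log_2(8) = 3. Since c=5 > 3 and the regularity condition holds (8(n/2)^5 = (8/2^5)n^5 with 8/2^5 < 1), Case 3 applies: T(n) = Θ(f(n)) = O(n^5).

Answer: O(n^5) - Case 3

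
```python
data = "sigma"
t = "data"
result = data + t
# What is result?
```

Trace:
`data = "sigma"` → data = 'sigma'
`t = "data"` → t = 'data'
`result = data + t` → result = 'sigmadata'
So result = 'sigmadata'

Answer: 'sigmadata'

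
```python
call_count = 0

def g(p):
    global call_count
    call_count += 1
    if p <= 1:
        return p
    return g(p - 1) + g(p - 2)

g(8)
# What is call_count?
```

Calls(p) = 1 + Calls(p-1) + Calls(p-2); Calls(0)=Calls(1)=1. For p=8 this gives 67.

Answer: 67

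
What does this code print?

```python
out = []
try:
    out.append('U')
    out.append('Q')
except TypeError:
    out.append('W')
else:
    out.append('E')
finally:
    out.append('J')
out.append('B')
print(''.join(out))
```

Execution trace: 'U' (try body) → 'Q' (try body, no exception) → 'E' (else) → 'J' (finally) → 'B' (after the try/except). Output: UQEJB

Answer: UQEJB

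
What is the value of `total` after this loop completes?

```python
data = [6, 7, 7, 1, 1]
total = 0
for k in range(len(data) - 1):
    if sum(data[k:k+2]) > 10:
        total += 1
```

Count windows with sum > 10
`total` takes the values: 0 → 1 → 2

Answer: 2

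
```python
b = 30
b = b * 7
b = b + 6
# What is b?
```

Trace:
`b = 30` → b = 30
`b = b * 7` → b = 210
`b = b + 6` → b = 216
So b = 216

Answer: 216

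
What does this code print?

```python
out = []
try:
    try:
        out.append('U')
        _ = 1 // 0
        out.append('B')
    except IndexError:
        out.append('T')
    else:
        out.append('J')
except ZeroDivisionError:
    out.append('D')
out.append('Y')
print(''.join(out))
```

Execution trace: 'U' (try body) → 'D' (outer except ZeroDivisionError) → 'Y' (after the try/except). Output: UDY

Answer: UDY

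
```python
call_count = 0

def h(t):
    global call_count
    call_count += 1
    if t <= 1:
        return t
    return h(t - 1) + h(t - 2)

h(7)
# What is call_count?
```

Calls(t) = 1 + Calls(t-1) + Calls(t-2); Calls(0)=Calls(1)=1. For t=7 this gives 41.

Answer: 41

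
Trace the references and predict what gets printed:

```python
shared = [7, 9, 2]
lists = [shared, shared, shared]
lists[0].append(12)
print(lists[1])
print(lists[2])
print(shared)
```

Key concept: list of same reference.
Step by step:
`shared = [7, 9, 2]` → shared = [7, 9, 2]
`lists = [shared, shared, shared]` → lists = [[7, 9, 2], [7, 9, 2], [7, 9, 2]]
`lists[0].append(12)` → shared = [7, 9, 2, 12]; lists = [[7, 9, 2, 12], [7, 9, 2, 12], [7, 9, 2, 12]]
`print(lists[1])` → prints [7, 9, 2, 12]
`print(lists[2])` → prints [7, 9, 2, 12]
`print(shared)` → prints [7, 9, 2, 12]

Answer:
[7, 9, 2, 12]
[7, 9, 2, 12]
[7, 9, 2, 12]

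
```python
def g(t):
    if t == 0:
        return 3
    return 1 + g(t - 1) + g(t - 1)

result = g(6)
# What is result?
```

g(t) = 1 + 2·g(t-1), g(0)=3. Closed form: (3+1)·2^6 - 1 = 255.

Answer: 255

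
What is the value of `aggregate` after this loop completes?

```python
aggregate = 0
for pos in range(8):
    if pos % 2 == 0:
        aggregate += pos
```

Sum of even numbers 0 to 7
`aggregate` takes the values: 0 → 2 → 6 → 12

Answer: 12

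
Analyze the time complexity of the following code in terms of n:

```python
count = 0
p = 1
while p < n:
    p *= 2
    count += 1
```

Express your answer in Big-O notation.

Each loop level contributes: log n. Multiplying the contributions gives O(log n).

Answer: O(log n)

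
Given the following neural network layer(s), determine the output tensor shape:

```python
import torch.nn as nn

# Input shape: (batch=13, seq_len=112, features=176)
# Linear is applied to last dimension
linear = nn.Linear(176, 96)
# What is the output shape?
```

Input: (13, 112, 176) -> Output: (13, 112, 96)

Answer: (13, 112, 96)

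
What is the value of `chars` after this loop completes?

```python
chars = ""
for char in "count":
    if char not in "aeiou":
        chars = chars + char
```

Remove vowels from 'count'
`chars` takes the values: "" → "c" → "cn" → "cnt"

Answer: "cnt"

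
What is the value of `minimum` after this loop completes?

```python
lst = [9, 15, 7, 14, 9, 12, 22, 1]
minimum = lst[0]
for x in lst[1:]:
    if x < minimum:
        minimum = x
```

Minimum of [9, 15, 7, 14, 9, 12, 22, 1]
`minimum` takes the values: 9 → 7 → 1

Answer: 1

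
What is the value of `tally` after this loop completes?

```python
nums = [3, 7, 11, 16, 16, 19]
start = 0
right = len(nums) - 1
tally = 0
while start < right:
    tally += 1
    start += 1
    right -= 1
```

Iterations until pointers meet (list length 6)
`tally` takes the values: 0 → 1 → 2 → 3

Answer: 3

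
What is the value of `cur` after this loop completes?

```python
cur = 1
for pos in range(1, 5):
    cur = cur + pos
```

Start at 1, add 1 through 4
`cur` takes the values: 1 → 2 → 4 → 7 → 11

Answer: 11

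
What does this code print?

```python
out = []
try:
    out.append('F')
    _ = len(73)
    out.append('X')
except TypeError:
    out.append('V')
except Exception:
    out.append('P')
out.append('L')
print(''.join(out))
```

Execution trace: 'F' (try body) → 'V' (except TypeError) → 'L' (after the try/except). Output: FVL

Answer: FVL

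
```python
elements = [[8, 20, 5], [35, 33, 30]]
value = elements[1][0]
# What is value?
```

Trace:
`elements = [[8, 20, 5], [35, 33, 30]]` → elements = [[8, 20, 5], [35, 33, 30]]
`value = elements[1][0]` → value = 35
So value = 35

Answer: 35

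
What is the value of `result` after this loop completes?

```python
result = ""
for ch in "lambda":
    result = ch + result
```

Reverse 'lambda'
`result` takes the values: "" → "l" → "al" → "mal" → "bmal" → "dbmal" → "adbmal"

Answer: "adbmal"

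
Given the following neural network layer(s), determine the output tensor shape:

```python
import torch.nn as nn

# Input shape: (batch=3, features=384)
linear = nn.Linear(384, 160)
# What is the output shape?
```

Input: (3, 384) -> Output: (3, 160)

Answer: (3, 160)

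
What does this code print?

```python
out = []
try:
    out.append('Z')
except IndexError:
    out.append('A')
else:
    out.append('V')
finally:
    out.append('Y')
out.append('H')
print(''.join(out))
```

Execution trace: 'Z' (try body, no exception) → 'V' (else) → 'Y' (finally) → 'H' (after the try/except). Output: ZVYH

Answer: ZVYH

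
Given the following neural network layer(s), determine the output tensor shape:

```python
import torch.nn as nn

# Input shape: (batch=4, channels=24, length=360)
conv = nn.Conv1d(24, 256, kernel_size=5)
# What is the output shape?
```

Input: (4, 24, 360) -> Output: (4, 256, 356)

Answer: (4, 256, 356)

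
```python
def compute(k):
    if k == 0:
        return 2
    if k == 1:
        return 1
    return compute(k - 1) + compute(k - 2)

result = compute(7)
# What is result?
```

Build up from base cases: compute(0)=2, compute(1)=1, compute(2)=3, compute(3)=4, compute(4)=7, compute(5)=11, compute(6)=18, ..., compute(7)=29

Answer: 29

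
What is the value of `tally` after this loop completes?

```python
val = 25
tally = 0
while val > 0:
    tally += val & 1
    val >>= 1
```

Count set bits in 25 (binary: 0b11001)
`tally` takes the values: 0 → 1 → 2 → 3

Answer: 3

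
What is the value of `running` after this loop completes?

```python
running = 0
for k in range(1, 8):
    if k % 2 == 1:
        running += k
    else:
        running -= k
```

Add odd, subtract even
`running` takes the values: 0 → 1 → -1 → 2 → -2 → 3 → -3 → 4

Answer: 4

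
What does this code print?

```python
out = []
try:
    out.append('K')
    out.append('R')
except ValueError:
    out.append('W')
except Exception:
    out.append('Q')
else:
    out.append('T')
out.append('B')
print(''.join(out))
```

Execution trace: 'K' (try body) → 'R' (try body, no exception) → 'T' (else) → 'B' (after the try/except). Output: KRTB

Answer: KRTB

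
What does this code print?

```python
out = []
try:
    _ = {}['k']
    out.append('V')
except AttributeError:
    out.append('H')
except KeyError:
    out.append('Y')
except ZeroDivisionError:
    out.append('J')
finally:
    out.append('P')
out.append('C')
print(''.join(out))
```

Execution trace: 'Y' (except KeyError) → 'P' (finally) → 'C' (after the try/except). Output: YPC

Answer: YPC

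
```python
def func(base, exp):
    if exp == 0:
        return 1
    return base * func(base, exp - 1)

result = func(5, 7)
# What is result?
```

func(5, 7) = 5 * 5 * 5 * 5 * 5 * 5 * 5 = 78125

Answer: 78125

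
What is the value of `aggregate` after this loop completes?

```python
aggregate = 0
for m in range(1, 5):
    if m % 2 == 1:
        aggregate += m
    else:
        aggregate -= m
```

Add odd, subtract even
`aggregate` takes the values: 0 → 1 → -1 → 2 → -2

Answer: -2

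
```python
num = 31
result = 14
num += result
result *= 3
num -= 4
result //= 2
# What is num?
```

Trace:
`num = 31` → num = 31
`result = 14` → result = 14
`num += result` → num = 45
`result *= 3` → result = 42
`num -= 4` → num = 41
`result //= 2` → result = 21
So num = 41

Answer: 41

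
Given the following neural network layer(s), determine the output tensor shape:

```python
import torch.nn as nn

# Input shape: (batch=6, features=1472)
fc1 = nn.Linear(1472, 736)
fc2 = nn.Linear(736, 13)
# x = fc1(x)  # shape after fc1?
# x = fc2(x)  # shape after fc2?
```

Input: (6, 1472) -> after fc1: (6, 736) -> Output: (6, 13)

Answer: (6, 13)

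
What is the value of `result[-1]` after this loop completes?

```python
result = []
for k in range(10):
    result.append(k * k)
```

Last element of squares 0 to 9
`result` takes the values: [] → [0] → [0, 1] → [0, 1, 4] → [0, 1, 4, 9] → [0, 1, 4, 9, 16] → [0, 1, 4, 9, 16, 25] → [0, 1, 4, 9, 16, 25, 36] → [0, 1, 4, 9, 16, 25, 36, 49] → [0, 1, 4, 9, 16, 25, 36, 49, 64] → [0, 1, 4, 9, 16, 25, 36, 49, 64, 81]
So `result[-1]` = 81

Answer: 81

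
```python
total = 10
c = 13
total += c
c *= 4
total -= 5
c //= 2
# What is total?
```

Trace:
`total = 10` → total = 10
`c = 13` → c = 13
`total += c` → total = 23
`c *= 4` → c = 52
`total -= 5` → total = 18
`c //= 2` → c = 26
So total = 18

Answer: 18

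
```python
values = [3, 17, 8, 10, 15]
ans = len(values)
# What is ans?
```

Trace:
`values = [3, 17, 8, 10, 15]` → values = [3, 17, 8, 10, 15]
`ans = len(values)` → ans = 5
So ans = 5

Answer: 5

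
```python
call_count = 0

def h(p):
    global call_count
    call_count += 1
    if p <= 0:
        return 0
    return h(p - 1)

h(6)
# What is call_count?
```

Linear recursion stepping by 1: 7 calls from p=6 down to ≤0.

Answer: 7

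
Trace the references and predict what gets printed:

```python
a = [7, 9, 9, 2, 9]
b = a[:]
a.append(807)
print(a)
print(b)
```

Key concept: slice [:] creates copy.
Step by step:
`a = [7, 9, 9, 2, 9]` → a = [7, 9, 9, 2, 9]
`b = a[:]` → b = [7, 9, 9, 2, 9]
`a.append(807)` → a = [7, 9, 9, 2, 9, 807]
`print(a)` → prints [7, 9, 9, 2, 9, 807]
`print(b)` → prints [7, 9, 9, 2, 9]

Answer:
[7, 9, 9, 2, 9, 807]
[7, 9, 9, 2, 9]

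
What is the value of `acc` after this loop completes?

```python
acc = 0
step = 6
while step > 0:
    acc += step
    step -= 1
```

Sum 6 down to 1
`acc` takes the values: 0 → 6 → 11 → 15 → 18 → 20 → 21

Answer: 21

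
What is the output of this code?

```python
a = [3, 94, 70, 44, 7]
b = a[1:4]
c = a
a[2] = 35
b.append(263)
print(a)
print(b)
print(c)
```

Key concept: slice vs alias.
Step by step:
`a = [3, 94, 70, 44, 7]` → a = [3, 94, 70, 44, 7]
`b = a[1:4]` → b = [94, 70, 44]
`c = a` → c = [3, 94, 70, 44, 7] (same object as a)
`a[2] = 35` → a = [3, 94, 35, 44, 7] (same object as c); c = [3, 94, 35, 44, 7] (same object as a)
`b.append(263)` → b = [94, 70, 44, 263]
`print(a)` → prints [3, 94, 35, 44, 7]
`print(b)` → prints [94, 70, 44, 263]
`print(c)` → prints [3, 94, 35, 44, 7]

Answer:
[3, 94, 35, 44, 7]
[94, 70, 44, 263]
[3, 94, 35, 44, 7]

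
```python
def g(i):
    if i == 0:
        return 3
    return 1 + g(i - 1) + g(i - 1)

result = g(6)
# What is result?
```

g(i) = 1 + 2·g(i-1), g(0)=3. Closed form: (3+1)·2^6 - 1 = 255.

Answer: 255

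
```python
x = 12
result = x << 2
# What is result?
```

Trace:
`x = 12` → x = 12
`result = x << 2` → result = 48
So result = 48

Answer: 48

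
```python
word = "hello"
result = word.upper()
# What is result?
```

Trace:
`word = "hello"` → word = 'hello'
`result = word.upper()` → result = 'HELLO'
So result = 'HELLO'

Answer: 'HELLO'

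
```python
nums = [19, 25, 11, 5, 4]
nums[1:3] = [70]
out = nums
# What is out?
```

Trace:
`nums = [19, 25, 11, 5, 4]` → nums = [19, 25, 11, 5, 4]
`nums[1:3] = [70]` → nums = [19, 70, 5, 4]
`out = nums` → out = [19, 70, 5, 4]
So out = [19, 70, 5, 4]

Answer: [19, 70, 5, 4]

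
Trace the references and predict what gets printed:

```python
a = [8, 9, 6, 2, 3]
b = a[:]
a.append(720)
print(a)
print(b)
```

Key concept: slice [:] creates copy.
Step by step:
`a = [8, 9, 6, 2, 3]` → a = [8, 9, 6, 2, 3]
`b = a[:]` → b = [8, 9, 6, 2, 3]
`a.append(720)` → a = [8, 9, 6, 2, 3, 720]
`print(a)` → prints [8, 9, 6, 2, 3, 720]
`print(b)` → prints [8, 9, 6, 2, 3]

Answer:
[8, 9, 6, 2, 3, 720]
[8, 9, 6, 2, 3]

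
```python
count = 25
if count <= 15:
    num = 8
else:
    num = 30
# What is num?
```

Trace:
`count = 25` → count = 25
`if count <= 15: ...` → count <= 15 is False, take else branch → num = 30
So num = 30

Answer: 30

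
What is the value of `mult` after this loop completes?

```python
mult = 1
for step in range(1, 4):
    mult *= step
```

3! = 6
`mult` takes the values: 1 → 2 → 6

Answer: 6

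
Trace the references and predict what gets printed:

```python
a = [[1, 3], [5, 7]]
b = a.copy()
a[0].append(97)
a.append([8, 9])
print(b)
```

Key concept: shallow copy with nested lists.
Step by step:
`a = [[1, 3], [5, 7]]` → a = [[1, 3], [5, 7]]
`b = a.copy()` → b = [[1, 3], [5, 7]]
`a[0].append(97)` → a = [[1, 3, 97], [5, 7]]; b = [[1, 3, 97], [5, 7]]
`a.append([8, 9])` → a = [[1, 3, 97], [5, 7], [8, 9]]
`print(b)` → prints [[1, 3, 97], [5, 7]]

Answer: [[1, 3, 97], [5, 7]]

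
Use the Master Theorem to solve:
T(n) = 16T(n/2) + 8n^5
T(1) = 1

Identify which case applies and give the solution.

a=16, b=2, f(n)=8n^5. log_2(16) = 4. Since c=5 > 4 and the regularity condition holds (16(n/2)^5 = (16/2^5)n^5 with 16/2^5 < 1), Case 3 applies: T(n) = Θ(f(n)) = O(n^5).

Answer: O(n^5) - Case 3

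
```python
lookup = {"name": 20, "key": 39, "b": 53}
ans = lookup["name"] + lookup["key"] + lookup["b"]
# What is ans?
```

Trace:
`lookup = {"name": 20, "key": 39, "b": 53}` → lookup = {'name': 20, 'key': 39, 'b': 53}
`ans = lookup["name"] + lookup["key"] + lookup["b"]` → ans = 112
So ans = 112

Answer: 112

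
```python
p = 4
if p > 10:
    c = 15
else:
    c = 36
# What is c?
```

Trace:
`p = 4` → p = 4
`if p > 10: ...` → p > 10 is False, take else branch → c = 36
So c = 36

Answer: 36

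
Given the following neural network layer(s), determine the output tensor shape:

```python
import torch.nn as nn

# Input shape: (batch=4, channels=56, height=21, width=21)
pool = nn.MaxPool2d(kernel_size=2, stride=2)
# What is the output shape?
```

Input: (4, 56, 21, 21) -> Output: (4, 56, 10, 10)

Answer: (4, 56, 10, 10)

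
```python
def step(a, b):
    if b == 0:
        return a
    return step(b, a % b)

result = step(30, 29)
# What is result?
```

step(30, 29) -> step(29, 1) -> step(1, 0) -> 1

Answer: 1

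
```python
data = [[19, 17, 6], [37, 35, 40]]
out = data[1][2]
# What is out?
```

Trace:
`data = [[19, 17, 6], [37, 35, 40]]` → data = [[19, 17, 6], [37, 35, 40]]
`out = data[1][2]` → out = 40
So out = 40

Answer: 40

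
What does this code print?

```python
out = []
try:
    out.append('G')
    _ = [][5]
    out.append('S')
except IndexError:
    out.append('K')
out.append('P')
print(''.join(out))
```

Execution trace: 'G' (try body) → 'K' (except IndexError) → 'P' (after the try/except). Output: GKP

Answer: GKP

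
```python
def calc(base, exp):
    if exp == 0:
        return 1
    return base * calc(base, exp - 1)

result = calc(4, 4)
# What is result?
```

calc(4, 4) = 4 * 4 * 4 * 4 = 256

Answer: 256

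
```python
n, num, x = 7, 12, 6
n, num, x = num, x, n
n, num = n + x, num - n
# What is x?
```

Trace:
`n, num, x = 7, 12, 6` → n = 7; num = 12; x = 6
`n, num, x = num, x, n` → n = 12; num = 6; x = 7
`n, num = n + x, num - n` → n = 19; num = -6
So x = 7

Answer: 7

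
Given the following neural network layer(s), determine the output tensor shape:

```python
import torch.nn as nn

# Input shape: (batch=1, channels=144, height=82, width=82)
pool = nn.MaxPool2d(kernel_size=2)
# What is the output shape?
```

Input: (1, 144, 82, 82) -> Output: (1, 144, 41, 41)

Answer: (1, 144, 41, 41)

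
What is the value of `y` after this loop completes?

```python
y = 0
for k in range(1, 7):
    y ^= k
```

XOR of 1 to 6
`y` takes the values: 0 → 1 → 3 → 0 → 4 → 1 → 7

Answer: 7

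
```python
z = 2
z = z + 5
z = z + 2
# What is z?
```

Trace:
`z = 2` → z = 2
`z = z + 5` → z = 7
`z = z + 2` → z = 9
So z = 9

Answer: 9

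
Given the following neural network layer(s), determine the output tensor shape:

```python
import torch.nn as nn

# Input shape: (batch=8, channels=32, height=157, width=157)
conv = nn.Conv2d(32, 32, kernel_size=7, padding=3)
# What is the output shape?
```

Input: (8, 32, 157, 157) -> Output: (8, 32, 157, 157)

Answer: (8, 32, 157, 157)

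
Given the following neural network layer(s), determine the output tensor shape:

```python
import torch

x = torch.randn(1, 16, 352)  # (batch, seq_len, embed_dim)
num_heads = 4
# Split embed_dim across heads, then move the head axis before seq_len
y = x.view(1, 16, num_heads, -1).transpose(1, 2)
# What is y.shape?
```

Input: (1, 16, 352) -> head_dim = 352 // 4 = 88; after view: (1, 16, 4, 88) -> after transpose(1, 2): (1, 4, 16, 88) -> Output: (1, 4, 16, 88)

Answer: (1, 4, 16, 88)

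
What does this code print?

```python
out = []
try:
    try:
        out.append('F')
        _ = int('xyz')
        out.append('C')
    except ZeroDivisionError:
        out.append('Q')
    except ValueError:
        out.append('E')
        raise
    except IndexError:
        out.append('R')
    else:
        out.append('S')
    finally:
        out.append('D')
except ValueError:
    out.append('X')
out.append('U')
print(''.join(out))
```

Execution trace: 'F' (try body) → 'E' (except ValueError) → 'D' (finally) → 'X' (outer except ValueError) → 'U' (after the try/except). Output: FEDXU

Answer: FEDXU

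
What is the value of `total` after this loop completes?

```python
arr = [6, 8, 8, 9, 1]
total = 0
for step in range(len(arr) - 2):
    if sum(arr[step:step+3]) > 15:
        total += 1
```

Count windows with sum > 15
`total` takes the values: 0 → 1 → 2 → 3

Answer: 3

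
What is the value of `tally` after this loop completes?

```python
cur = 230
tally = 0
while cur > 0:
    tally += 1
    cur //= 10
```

Count digits by repeated division by 10
`tally` takes the values: 0 → 1 → 2 → 3

Answer: 3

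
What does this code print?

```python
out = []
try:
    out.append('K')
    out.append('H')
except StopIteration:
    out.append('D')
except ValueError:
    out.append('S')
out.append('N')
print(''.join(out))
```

Execution trace: 'K' (try body) → 'H' (try body, no exception) → 'N' (after the try/except). Output: KHN

Answer: KHN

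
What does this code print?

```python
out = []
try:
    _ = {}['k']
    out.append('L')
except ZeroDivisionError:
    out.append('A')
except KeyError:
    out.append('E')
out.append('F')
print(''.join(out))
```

Execution trace: 'E' (except KeyError) → 'F' (after the try/except). Output: EF

Answer: EF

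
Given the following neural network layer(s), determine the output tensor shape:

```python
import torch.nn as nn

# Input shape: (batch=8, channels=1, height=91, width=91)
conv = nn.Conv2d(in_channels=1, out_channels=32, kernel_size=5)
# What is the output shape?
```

Input: (8, 1, 91, 91) -> Output: (8, 32, 87, 87)

Answer: (8, 32, 87, 87)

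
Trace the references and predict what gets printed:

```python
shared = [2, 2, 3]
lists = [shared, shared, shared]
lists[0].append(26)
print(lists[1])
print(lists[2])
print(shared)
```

Key concept: list of same reference.
Step by step:
`shared = [2, 2, 3]` → shared = [2, 2, 3]
`lists = [shared, shared, shared]` → lists = [[2, 2, 3], [2, 2, 3], [2, 2, 3]]
`lists[0].append(26)` → shared = [2, 2, 3, 26]; lists = [[2, 2, 3, 26], [2, 2, 3, 26], [2, 2, 3, 26]]
`print(lists[1])` → prints [2, 2, 3, 26]
`print(lists[2])` → prints [2, 2, 3, 26]
`print(shared)` → prints [2, 2, 3, 26]

Answer:
[2, 2, 3, 26]
[2, 2, 3, 26]
[2, 2, 3, 26]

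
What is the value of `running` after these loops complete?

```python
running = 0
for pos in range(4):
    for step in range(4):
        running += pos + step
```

Sum of all pos+step for pos,step in 4x4
`running` takes the values: 0 → 1 → 3 → 6 → 7 → 9 → 12 → 16 → 18 → 21 → 25 → 30 → 33 → 37 → 42 → 48

Answer: 48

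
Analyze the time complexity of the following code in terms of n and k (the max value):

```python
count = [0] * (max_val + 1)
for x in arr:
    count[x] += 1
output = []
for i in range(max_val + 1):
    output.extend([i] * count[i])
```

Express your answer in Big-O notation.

This is Counting sort (k = max value). Time complexity: O(n + k).

Answer: O(n + k)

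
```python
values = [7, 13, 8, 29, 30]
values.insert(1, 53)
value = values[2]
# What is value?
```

Trace:
`values = [7, 13, 8, 29, 30]` → values = [7, 13, 8, 29, 30]
`values.insert(1, 53)` → values = [7, 53, 13, 8, 29, 30]
`value = values[2]` → value = 13
So value = 13

Answer: 13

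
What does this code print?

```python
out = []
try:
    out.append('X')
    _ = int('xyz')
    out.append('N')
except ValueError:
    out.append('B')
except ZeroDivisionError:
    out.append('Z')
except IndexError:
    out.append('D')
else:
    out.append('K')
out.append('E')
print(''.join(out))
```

Execution trace: 'X' (try body) → 'B' (except ValueError) → 'E' (after the try/except). Output: XBE

Answer: XBE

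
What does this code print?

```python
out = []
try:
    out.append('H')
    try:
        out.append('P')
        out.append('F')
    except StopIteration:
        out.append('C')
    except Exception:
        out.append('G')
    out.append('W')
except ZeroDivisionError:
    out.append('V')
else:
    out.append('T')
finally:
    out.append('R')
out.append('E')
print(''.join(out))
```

Execution trace: 'H' (try body) → 'P' (inner try body) → 'F' (inner try body, no exception) → 'W' (try body, no exception) → 'T' (else) → 'R' (finally) → 'E' (after the try/except). Output: HPFWTRE

Answer: HPFWTRE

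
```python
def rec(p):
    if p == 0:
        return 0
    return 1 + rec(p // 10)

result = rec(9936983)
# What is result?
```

Count of digits of 9936983: 7

Answer: 7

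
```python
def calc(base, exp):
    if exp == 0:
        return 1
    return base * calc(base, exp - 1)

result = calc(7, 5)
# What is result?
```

calc(7, 5) = 7 * 7 * 7 * 7 * 7 = 16807

Answer: 16807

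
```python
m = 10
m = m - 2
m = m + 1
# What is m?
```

Trace:
`m = 10` → m = 10
`m = m - 2` → m = 8
`m = m + 1` → m = 9
So m = 9

Answer: 9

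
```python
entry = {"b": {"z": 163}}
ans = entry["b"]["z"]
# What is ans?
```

Trace:
`entry = {"b": {"z": 163}}` → entry = {'b': {'z': 163}}
`ans = entry["b"]["z"]` → ans = 163
So ans = 163

Answer: 163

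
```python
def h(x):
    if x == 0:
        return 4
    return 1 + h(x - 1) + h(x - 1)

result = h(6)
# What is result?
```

h(x) = 1 + 2·h(x-1), h(0)=4. Closed form: (4+1)·2^6 - 1 = 319.

Answer: 319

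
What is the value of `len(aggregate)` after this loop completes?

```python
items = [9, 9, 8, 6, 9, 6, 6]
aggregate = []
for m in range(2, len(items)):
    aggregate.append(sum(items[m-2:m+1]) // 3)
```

Number of 3-element averages
`aggregate` takes the values: [] → [8] → [8, 7] → [8, 7, 7] → [8, 7, 7, 7] → [8, 7, 7, 7, 7]
So `len(aggregate)` = 5

Answer: 5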